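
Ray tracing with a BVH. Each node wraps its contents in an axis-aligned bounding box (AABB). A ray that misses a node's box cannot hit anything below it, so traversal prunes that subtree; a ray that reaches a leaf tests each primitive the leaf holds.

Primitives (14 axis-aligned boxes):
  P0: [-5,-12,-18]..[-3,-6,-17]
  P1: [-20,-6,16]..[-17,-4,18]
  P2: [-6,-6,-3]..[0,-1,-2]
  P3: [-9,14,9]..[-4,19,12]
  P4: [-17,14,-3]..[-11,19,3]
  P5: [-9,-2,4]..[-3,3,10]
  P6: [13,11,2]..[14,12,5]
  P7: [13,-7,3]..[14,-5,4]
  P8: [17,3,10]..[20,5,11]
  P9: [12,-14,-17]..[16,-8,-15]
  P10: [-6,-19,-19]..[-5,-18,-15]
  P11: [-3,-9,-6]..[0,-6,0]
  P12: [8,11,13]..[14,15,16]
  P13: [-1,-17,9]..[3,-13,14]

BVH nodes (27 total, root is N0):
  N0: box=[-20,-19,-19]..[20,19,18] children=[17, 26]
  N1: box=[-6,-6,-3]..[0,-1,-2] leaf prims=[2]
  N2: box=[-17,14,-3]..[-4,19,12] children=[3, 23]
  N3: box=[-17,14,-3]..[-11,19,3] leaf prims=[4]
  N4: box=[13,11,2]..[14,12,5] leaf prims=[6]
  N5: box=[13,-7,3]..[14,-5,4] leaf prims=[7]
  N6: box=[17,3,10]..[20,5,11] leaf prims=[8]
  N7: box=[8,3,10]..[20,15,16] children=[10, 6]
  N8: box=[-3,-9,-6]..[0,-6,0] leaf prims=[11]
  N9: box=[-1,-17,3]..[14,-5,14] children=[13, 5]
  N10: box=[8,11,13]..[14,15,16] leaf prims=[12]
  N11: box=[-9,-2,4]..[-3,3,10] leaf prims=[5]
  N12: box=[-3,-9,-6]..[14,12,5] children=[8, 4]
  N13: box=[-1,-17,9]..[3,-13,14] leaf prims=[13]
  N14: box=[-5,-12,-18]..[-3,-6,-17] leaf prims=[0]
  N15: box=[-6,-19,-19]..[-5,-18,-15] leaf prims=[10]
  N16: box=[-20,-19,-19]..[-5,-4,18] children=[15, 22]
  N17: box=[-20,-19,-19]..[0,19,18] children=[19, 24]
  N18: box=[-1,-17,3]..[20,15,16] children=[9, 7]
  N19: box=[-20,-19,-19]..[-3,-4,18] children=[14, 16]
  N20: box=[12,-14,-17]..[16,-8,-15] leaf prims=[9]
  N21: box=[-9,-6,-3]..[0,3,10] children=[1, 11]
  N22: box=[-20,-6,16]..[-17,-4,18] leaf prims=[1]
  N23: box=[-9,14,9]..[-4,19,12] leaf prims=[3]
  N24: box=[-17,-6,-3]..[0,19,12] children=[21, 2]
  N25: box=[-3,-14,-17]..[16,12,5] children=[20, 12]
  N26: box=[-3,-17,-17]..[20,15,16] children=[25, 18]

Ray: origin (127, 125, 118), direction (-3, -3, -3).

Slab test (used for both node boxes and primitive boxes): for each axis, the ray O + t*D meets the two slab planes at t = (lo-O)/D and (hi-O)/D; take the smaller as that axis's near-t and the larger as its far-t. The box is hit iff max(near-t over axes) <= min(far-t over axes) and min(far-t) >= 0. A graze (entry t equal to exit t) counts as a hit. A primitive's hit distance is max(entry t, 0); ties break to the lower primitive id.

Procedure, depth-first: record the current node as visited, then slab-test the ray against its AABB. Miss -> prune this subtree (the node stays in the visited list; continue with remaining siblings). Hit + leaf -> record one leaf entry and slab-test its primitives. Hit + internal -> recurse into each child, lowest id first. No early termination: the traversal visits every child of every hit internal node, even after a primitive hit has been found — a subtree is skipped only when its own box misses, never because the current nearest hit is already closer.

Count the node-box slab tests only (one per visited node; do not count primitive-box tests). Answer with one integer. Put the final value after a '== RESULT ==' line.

Trace the traversal:
N0 x:[107/3,49] y:[106/3,48] z:[100/3,137/3] -> hit [107/3,137/3], descend [17, 26]
  N17 x:[127/3,49] y:[106/3,48] z:[100/3,137/3] -> hit [127/3,137/3], descend [19, 24]
    N19 x:[130/3,49] y:[43,48] z:[100/3,137/3] -> hit [130/3,137/3], descend [14, 16]
      N14 x:[130/3,44] y:[131/3,137/3] z:[45,136/3] -> miss, prune
      N16 x:[44,49] y:[43,48] z:[100/3,137/3] -> hit [44,137/3], descend [15, 22]
        N15 x:[44,133/3] y:[143/3,48] z:[133/3,137/3] -> miss, prune
        N22 x:[48,49] y:[43,131/3] z:[100/3,34] -> miss, prune
    N24 x:[127/3,48] y:[106/3,131/3] z:[106/3,121/3] -> miss, prune
  N26 x:[107/3,130/3] y:[110/3,142/3] z:[34,45] -> hit [110/3,130/3], descend [18, 25]
    N18 x:[107/3,128/3] y:[110/3,142/3] z:[34,115/3] -> hit [110/3,115/3], descend [7, 9]
      N7 x:[107/3,119/3] y:[110/3,122/3] z:[34,36] -> miss, prune
      N9 x:[113/3,128/3] y:[130/3,142/3] z:[104/3,115/3] -> miss, prune
    N25 x:[37,130/3] y:[113/3,139/3] z:[113/3,45] -> hit [113/3,130/3], descend [12, 20]
      N12 x:[113/3,130/3] y:[113/3,134/3] z:[113/3,124/3] -> hit [113/3,124/3], descend [4, 8]
        N4 x:[113/3,38] y:[113/3,38] z:[113/3,116/3] -> hit [113/3,38] leaf, test {P6@t=113/3}
        N8 x:[127/3,130/3] y:[131/3,134/3] z:[118/3,124/3] -> miss, prune
      N20 x:[37,115/3] y:[133/3,139/3] z:[133/3,45] -> miss, prune

order=[0, 17, 19, 14, 16, 15, 22, 24, 26, 18, 7, 9, 25, 12, 4, 8, 20]  |boxes|=17  |leaves|=1  hit=P6

== RESULT ==
17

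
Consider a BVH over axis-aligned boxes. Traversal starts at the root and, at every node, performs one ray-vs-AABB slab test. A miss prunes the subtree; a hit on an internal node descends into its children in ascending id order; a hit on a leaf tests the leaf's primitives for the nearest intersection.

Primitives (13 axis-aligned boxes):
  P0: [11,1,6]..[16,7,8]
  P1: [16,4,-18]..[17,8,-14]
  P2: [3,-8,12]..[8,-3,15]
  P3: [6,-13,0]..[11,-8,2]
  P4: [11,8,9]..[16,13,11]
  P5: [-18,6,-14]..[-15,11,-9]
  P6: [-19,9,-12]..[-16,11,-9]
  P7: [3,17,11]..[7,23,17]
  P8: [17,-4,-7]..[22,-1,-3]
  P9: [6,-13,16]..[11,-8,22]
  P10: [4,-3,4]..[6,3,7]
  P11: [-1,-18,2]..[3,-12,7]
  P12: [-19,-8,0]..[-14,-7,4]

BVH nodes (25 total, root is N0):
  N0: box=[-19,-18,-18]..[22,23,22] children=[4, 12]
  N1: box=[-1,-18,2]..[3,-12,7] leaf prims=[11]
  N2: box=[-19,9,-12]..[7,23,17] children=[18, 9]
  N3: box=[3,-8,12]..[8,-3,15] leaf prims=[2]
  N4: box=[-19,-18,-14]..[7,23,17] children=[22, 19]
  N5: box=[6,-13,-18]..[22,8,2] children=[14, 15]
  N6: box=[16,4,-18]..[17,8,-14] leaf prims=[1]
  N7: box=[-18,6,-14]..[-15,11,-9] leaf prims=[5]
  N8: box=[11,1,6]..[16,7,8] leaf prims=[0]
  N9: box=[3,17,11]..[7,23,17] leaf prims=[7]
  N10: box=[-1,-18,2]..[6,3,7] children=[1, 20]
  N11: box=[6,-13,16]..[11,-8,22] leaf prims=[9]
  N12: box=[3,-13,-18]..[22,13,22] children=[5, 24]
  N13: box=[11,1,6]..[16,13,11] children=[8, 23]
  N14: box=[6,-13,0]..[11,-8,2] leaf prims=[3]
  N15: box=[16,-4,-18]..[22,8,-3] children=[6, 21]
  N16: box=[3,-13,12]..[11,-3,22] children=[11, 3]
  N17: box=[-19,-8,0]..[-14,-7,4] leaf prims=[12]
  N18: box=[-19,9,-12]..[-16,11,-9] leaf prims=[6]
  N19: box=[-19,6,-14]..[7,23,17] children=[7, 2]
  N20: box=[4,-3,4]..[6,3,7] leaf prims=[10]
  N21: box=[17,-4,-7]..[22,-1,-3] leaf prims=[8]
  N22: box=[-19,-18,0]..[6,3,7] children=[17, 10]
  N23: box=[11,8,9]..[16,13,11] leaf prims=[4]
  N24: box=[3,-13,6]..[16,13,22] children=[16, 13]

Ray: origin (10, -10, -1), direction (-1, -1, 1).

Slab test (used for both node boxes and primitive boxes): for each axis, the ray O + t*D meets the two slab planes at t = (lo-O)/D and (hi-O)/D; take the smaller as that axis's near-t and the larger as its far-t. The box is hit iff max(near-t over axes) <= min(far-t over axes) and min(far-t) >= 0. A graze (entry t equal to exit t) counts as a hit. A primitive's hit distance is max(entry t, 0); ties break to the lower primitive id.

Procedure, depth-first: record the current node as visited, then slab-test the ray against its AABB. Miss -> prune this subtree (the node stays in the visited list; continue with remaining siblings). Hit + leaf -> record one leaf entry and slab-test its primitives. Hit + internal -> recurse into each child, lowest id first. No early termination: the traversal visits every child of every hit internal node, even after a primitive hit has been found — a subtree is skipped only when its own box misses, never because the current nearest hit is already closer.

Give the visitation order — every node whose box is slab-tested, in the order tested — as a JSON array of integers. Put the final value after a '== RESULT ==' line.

Traverse from the root:
N0 x:[-12,29] y:[-33,8] z:[-17,23] -> hit [-12,8], descend [4, 12]
  N4 x:[3,29] y:[-33,8] z:[-13,18] -> hit [3,8], descend [19, 22]
    N19 x:[3,29] y:[-33,-16] z:[-13,18] -> miss, prune
    N22 x:[4,29] y:[-13,8] z:[1,8] -> hit [4,8], descend [10, 17]
      N10 x:[4,11] y:[-13,8] z:[3,8] -> hit [4,8], descend [1, 20]
        N1 x:[7,11] y:[2,8] z:[3,8] -> hit [7,8] leaf, test {P11@t=7}
        N20 x:[4,6] y:[-13,-7] z:[5,8] -> miss, prune
      N17 x:[24,29] y:[-3,-2] z:[1,5] -> miss, prune
  N12 x:[-12,7] y:[-23,3] z:[-17,23] -> hit [-12,3], descend [5, 24]
    N5 x:[-12,4] y:[-18,3] z:[-17,3] -> hit [-12,3], descend [14, 15]
      N14 x:[-1,4] y:[-2,3] z:[1,3] -> hit [1,3] leaf, test {P3@t=1}
      N15 x:[-12,-6] y:[-18,-6] z:[-17,-2] -> miss, prune
    N24 x:[-6,7] y:[-23,3] z:[7,23] -> miss, prune

order=[0, 4, 19, 22, 10, 1, 20, 17, 12, 5, 14, 15, 24]  |boxes|=13  |leaves|=2  hit=P3

== RESULT ==
[0, 4, 19, 22, 10, 1, 20, 17, 12, 5, 14, 15, 24]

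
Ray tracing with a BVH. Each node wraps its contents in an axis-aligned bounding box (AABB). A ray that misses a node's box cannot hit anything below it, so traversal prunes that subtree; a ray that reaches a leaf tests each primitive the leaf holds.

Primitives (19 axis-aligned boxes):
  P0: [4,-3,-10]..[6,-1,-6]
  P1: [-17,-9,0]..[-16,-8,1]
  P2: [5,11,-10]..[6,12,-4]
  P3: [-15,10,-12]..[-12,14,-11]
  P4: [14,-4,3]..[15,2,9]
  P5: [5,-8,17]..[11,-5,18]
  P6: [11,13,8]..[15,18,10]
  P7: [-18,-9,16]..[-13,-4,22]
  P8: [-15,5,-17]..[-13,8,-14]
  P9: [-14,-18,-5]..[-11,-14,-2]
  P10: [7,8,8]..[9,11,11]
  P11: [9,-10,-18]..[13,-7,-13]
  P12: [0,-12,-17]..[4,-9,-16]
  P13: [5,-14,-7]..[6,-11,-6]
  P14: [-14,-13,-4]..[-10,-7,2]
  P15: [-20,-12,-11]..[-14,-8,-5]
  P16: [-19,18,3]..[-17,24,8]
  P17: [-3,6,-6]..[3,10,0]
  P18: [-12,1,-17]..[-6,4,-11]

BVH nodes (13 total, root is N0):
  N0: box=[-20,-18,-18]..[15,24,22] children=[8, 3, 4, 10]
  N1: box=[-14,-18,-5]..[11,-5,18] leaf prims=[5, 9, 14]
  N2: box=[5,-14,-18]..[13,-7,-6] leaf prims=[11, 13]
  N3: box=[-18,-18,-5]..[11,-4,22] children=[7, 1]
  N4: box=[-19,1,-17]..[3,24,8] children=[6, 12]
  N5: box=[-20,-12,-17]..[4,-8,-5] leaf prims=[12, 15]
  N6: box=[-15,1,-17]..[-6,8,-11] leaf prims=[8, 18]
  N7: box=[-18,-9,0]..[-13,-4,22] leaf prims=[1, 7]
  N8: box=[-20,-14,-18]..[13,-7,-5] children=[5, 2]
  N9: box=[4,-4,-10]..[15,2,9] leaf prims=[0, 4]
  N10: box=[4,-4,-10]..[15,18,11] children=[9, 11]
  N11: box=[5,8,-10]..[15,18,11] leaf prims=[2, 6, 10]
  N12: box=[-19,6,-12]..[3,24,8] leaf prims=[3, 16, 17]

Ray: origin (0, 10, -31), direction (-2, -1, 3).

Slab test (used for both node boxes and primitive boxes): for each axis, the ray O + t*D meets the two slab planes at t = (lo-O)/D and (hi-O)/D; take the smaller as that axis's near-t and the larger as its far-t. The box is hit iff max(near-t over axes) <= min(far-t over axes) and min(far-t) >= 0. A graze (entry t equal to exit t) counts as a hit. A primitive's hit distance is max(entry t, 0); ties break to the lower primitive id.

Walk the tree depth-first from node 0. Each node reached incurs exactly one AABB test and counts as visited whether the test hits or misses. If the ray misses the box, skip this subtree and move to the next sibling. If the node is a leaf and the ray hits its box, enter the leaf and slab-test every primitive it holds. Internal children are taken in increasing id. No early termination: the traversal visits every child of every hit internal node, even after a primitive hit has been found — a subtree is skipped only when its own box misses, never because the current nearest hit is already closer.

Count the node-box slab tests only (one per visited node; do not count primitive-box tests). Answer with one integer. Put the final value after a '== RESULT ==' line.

Walk:
N0 x:[-15/2,10] y:[-14,28] z:[13/3,53/3] -> hit [13/3,10], descend [3, 4, 8, 10]
  N3 x:[-11/2,9] y:[14,28] z:[26/3,53/3] -> miss, prune
  N4 x:[-3/2,19/2] y:[-14,9] z:[14/3,13] -> hit [14/3,9], descend [6, 12]
    N6 x:[3,15/2] y:[2,9] z:[14/3,20/3] -> hit [14/3,20/3] leaf, test {P8(miss), P18@t=6}
    N12 x:[-3/2,19/2] y:[-14,4] z:[19/3,13] -> miss, prune
  N8 x:[-13/2,10] y:[17,24] z:[13/3,26/3] -> miss, prune
  N10 x:[-15/2,-2] y:[-8,14] z:[7,14] -> miss, prune

Visited [0, 3, 4, 6, 12, 8, 10]. Tests: 7 box, 1 leaf. Nearest: P18.

== RESULT ==
7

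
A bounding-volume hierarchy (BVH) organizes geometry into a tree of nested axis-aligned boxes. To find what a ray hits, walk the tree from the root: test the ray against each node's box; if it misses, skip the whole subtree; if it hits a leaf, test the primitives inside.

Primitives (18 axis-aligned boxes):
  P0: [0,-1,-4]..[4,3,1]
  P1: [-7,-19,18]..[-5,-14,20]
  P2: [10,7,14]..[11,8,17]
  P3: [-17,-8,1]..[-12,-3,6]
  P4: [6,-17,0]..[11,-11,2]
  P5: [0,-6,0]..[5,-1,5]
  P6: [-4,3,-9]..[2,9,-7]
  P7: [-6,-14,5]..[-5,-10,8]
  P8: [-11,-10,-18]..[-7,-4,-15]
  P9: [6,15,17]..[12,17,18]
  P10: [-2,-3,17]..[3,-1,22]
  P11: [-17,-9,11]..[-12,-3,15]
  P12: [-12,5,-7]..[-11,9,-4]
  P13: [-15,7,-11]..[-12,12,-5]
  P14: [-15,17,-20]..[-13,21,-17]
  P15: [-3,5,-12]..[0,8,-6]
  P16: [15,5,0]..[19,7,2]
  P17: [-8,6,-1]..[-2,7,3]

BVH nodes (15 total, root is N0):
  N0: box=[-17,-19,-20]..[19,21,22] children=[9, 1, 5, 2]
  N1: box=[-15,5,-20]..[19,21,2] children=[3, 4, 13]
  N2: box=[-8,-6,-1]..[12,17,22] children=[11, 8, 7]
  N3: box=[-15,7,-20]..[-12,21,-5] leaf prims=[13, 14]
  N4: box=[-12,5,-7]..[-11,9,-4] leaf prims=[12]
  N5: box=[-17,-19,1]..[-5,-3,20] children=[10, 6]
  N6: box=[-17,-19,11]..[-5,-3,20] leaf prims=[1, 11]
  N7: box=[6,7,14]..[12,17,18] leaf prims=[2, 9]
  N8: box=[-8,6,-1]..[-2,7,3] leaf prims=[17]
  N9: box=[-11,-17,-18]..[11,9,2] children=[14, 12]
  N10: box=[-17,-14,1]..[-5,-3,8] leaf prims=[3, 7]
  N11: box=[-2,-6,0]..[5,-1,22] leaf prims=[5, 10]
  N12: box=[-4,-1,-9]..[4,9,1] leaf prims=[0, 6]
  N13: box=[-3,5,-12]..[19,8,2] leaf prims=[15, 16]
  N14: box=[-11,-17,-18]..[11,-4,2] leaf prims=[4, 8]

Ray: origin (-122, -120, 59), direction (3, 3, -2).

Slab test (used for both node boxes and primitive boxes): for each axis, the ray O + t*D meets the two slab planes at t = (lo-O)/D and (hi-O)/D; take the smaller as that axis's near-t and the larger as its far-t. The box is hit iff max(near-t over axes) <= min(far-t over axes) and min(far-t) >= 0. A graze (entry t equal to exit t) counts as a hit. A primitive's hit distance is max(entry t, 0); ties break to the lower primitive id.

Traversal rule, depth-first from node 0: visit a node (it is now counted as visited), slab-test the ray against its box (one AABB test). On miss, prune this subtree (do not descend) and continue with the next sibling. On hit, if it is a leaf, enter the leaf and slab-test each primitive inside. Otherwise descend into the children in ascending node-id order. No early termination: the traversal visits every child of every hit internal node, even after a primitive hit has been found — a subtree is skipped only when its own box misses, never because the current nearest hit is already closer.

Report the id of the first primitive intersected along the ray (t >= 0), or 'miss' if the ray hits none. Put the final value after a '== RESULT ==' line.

Trace the traversal:
N0 x:[35,47] y:[101/3,47] z:[37/2,79/2] -> hit [35,79/2], descend [1, 2, 5, 9]
  N1 x:[107/3,47] y:[125/3,47] z:[57/2,79/2] -> miss, prune
  N2 x:[38,134/3] y:[38,137/3] z:[37/2,30] -> miss, prune
  N5 x:[35,39] y:[101/3,39] z:[39/2,29] -> miss, prune
  N9 x:[37,133/3] y:[103/3,43] z:[57/2,77/2] -> hit [37,77/2], descend [12, 14]
    N12 x:[118/3,42] y:[119/3,43] z:[29,34] -> miss, prune
    N14 x:[37,133/3] y:[103/3,116/3] z:[57/2,77/2] -> hit [37,77/2] leaf, test {P4(miss), P8@t=37}

Summary -> nodes [0, 1, 2, 5, 9, 12, 14]; box-tests=7; leaf-entries=1; first=P8

== RESULT ==
8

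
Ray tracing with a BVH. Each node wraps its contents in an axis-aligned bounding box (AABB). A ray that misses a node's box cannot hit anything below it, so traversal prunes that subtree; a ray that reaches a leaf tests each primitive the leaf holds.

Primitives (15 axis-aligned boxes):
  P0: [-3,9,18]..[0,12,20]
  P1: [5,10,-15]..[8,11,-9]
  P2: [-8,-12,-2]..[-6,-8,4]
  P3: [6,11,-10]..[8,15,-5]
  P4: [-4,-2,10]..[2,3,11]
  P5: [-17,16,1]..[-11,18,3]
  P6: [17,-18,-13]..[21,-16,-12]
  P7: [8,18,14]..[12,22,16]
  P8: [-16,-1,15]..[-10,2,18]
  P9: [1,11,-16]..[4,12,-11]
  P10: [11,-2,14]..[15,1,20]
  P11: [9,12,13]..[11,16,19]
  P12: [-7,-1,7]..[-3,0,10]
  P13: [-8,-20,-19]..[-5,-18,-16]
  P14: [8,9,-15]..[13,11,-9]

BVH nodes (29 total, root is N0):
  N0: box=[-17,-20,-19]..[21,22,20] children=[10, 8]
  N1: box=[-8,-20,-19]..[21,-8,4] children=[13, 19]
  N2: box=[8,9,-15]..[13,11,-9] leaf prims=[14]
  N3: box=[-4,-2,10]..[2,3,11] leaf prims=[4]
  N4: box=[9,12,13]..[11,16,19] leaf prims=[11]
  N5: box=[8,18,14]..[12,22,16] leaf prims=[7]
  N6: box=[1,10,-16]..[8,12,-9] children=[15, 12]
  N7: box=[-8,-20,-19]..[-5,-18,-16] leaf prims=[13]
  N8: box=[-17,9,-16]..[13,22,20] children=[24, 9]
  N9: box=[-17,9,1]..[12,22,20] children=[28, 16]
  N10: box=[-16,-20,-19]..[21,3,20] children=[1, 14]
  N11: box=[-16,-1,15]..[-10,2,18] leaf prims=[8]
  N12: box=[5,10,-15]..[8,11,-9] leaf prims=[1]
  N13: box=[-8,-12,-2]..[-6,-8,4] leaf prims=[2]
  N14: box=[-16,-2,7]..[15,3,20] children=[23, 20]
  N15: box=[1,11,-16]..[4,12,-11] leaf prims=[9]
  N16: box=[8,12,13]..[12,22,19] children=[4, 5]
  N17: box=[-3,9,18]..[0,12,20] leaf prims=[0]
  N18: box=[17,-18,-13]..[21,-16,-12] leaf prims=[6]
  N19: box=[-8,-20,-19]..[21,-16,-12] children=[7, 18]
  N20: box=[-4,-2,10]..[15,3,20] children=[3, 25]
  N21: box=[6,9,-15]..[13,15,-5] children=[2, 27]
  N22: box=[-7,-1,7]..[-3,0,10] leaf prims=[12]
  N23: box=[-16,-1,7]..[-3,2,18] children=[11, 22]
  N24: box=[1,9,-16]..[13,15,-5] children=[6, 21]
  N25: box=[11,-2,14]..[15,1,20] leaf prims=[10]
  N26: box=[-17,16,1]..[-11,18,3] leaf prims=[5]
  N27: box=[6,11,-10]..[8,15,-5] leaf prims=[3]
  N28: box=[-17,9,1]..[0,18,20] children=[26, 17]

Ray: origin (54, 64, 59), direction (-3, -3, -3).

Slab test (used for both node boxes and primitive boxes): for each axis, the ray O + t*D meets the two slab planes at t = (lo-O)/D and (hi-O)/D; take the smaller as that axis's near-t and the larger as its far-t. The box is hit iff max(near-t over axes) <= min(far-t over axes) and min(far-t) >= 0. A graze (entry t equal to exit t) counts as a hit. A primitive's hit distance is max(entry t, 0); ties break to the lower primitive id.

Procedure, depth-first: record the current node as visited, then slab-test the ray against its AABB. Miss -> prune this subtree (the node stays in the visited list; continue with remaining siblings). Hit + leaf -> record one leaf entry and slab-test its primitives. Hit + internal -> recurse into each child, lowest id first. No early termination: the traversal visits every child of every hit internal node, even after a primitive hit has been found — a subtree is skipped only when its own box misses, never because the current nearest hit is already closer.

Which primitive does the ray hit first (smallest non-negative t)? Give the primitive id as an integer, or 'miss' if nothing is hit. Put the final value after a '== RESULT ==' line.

Traverse from the root:
N0 x:[11,71/3] y:[14,28] z:[13,26] -> hit [14,71/3], descend [8, 10]
  N8 x:[41/3,71/3] y:[14,55/3] z:[13,25] -> hit [14,55/3], descend [9, 24]
    N9 x:[14,71/3] y:[14,55/3] z:[13,58/3] -> hit [14,55/3], descend [16, 28]
      N16 x:[14,46/3] y:[14,52/3] z:[40/3,46/3] -> hit [14,46/3], descend [4, 5]
        N4 x:[43/3,15] y:[16,52/3] z:[40/3,46/3] -> miss, prune
        N5 x:[14,46/3] y:[14,46/3] z:[43/3,15] -> hit [43/3,15] leaf, test {P7@t=43/3}
      N28 x:[18,71/3] y:[46/3,55/3] z:[13,58/3] -> hit [18,55/3], descend [17, 26]
        N17 x:[18,19] y:[52/3,55/3] z:[13,41/3] -> miss, prune
        N26 x:[65/3,71/3] y:[46/3,16] z:[56/3,58/3] -> miss, prune
    N24 x:[41/3,53/3] y:[49/3,55/3] z:[64/3,25] -> miss, prune
  N10 x:[11,70/3] y:[61/3,28] z:[13,26] -> hit [61/3,70/3], descend [1, 14]
    N1 x:[11,62/3] y:[24,28] z:[55/3,26] -> miss, prune
    N14 x:[13,70/3] y:[61/3,22] z:[13,52/3] -> miss, prune

order=[0, 8, 9, 16, 4, 5, 28, 17, 26, 24, 10, 1, 14]  |boxes|=13  |leaves|=1  hit=P7

== RESULT ==
7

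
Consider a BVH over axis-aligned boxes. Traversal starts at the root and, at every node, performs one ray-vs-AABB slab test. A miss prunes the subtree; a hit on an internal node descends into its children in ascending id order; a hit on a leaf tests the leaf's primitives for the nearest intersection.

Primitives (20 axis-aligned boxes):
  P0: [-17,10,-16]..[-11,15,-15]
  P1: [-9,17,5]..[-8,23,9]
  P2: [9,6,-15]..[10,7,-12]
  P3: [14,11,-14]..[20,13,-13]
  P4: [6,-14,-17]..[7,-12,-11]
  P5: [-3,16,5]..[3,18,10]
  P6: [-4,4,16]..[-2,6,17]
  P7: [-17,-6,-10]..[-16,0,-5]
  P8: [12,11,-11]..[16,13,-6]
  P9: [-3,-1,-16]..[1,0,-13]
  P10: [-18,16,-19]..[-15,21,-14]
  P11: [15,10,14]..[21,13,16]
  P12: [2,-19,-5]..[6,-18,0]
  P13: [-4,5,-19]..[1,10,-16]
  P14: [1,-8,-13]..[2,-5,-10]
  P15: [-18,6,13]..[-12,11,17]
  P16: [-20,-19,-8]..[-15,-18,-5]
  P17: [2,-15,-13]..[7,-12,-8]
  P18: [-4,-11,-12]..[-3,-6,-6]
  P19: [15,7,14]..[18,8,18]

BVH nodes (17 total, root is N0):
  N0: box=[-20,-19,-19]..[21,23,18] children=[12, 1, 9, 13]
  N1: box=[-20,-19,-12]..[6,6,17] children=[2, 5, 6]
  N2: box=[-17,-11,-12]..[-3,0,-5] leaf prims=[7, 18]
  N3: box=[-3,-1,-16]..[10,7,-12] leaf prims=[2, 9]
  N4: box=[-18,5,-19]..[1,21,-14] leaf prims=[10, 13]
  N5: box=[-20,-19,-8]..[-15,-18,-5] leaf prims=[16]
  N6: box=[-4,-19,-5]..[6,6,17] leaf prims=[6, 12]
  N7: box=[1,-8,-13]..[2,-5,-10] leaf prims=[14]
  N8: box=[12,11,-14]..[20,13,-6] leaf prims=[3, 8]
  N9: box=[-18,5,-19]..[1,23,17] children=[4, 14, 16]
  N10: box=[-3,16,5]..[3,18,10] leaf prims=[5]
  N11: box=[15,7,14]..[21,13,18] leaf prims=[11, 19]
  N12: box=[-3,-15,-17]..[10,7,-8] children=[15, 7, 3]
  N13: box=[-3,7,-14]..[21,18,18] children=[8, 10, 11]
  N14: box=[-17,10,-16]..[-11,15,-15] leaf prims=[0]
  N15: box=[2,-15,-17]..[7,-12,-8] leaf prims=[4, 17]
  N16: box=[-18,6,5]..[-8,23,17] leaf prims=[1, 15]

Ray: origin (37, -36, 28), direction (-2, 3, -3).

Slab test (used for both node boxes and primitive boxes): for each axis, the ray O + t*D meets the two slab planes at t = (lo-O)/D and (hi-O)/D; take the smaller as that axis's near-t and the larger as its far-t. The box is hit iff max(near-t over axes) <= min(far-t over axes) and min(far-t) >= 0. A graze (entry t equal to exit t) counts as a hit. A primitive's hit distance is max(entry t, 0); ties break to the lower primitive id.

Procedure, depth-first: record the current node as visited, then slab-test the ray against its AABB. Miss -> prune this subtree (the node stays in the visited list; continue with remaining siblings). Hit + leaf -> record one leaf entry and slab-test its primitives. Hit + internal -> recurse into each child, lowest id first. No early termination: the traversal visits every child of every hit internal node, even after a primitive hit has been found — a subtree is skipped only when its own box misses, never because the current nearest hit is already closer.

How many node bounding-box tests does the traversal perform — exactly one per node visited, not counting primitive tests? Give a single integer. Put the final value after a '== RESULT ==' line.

Traverse from the root:
N0 x:[8,57/2] y:[17/3,59/3] z:[10/3,47/3] -> hit [8,47/3], descend [1, 9, 12, 13]
  N1 x:[31/2,57/2] y:[17/3,14] z:[11/3,40/3] -> miss, prune
  N9 x:[18,55/2] y:[41/3,59/3] z:[11/3,47/3] -> miss, prune
  N12 x:[27/2,20] y:[7,43/3] z:[12,15] -> hit [27/2,43/3], descend [3, 7, 15]
    N3 x:[27/2,20] y:[35/3,43/3] z:[40/3,44/3] -> hit [27/2,43/3] leaf, test {P2@t=14, P9(miss)}
    N7 x:[35/2,18] y:[28/3,31/3] z:[38/3,41/3] -> miss, prune
    N15 x:[15,35/2] y:[7,8] z:[12,15] -> miss, prune
  N13 x:[8,20] y:[43/3,18] z:[10/3,14] -> miss, prune

Summary -> nodes [0, 1, 9, 12, 3, 7, 15, 13]; box-tests=8; leaf-entries=1; first=P2

== RESULT ==
8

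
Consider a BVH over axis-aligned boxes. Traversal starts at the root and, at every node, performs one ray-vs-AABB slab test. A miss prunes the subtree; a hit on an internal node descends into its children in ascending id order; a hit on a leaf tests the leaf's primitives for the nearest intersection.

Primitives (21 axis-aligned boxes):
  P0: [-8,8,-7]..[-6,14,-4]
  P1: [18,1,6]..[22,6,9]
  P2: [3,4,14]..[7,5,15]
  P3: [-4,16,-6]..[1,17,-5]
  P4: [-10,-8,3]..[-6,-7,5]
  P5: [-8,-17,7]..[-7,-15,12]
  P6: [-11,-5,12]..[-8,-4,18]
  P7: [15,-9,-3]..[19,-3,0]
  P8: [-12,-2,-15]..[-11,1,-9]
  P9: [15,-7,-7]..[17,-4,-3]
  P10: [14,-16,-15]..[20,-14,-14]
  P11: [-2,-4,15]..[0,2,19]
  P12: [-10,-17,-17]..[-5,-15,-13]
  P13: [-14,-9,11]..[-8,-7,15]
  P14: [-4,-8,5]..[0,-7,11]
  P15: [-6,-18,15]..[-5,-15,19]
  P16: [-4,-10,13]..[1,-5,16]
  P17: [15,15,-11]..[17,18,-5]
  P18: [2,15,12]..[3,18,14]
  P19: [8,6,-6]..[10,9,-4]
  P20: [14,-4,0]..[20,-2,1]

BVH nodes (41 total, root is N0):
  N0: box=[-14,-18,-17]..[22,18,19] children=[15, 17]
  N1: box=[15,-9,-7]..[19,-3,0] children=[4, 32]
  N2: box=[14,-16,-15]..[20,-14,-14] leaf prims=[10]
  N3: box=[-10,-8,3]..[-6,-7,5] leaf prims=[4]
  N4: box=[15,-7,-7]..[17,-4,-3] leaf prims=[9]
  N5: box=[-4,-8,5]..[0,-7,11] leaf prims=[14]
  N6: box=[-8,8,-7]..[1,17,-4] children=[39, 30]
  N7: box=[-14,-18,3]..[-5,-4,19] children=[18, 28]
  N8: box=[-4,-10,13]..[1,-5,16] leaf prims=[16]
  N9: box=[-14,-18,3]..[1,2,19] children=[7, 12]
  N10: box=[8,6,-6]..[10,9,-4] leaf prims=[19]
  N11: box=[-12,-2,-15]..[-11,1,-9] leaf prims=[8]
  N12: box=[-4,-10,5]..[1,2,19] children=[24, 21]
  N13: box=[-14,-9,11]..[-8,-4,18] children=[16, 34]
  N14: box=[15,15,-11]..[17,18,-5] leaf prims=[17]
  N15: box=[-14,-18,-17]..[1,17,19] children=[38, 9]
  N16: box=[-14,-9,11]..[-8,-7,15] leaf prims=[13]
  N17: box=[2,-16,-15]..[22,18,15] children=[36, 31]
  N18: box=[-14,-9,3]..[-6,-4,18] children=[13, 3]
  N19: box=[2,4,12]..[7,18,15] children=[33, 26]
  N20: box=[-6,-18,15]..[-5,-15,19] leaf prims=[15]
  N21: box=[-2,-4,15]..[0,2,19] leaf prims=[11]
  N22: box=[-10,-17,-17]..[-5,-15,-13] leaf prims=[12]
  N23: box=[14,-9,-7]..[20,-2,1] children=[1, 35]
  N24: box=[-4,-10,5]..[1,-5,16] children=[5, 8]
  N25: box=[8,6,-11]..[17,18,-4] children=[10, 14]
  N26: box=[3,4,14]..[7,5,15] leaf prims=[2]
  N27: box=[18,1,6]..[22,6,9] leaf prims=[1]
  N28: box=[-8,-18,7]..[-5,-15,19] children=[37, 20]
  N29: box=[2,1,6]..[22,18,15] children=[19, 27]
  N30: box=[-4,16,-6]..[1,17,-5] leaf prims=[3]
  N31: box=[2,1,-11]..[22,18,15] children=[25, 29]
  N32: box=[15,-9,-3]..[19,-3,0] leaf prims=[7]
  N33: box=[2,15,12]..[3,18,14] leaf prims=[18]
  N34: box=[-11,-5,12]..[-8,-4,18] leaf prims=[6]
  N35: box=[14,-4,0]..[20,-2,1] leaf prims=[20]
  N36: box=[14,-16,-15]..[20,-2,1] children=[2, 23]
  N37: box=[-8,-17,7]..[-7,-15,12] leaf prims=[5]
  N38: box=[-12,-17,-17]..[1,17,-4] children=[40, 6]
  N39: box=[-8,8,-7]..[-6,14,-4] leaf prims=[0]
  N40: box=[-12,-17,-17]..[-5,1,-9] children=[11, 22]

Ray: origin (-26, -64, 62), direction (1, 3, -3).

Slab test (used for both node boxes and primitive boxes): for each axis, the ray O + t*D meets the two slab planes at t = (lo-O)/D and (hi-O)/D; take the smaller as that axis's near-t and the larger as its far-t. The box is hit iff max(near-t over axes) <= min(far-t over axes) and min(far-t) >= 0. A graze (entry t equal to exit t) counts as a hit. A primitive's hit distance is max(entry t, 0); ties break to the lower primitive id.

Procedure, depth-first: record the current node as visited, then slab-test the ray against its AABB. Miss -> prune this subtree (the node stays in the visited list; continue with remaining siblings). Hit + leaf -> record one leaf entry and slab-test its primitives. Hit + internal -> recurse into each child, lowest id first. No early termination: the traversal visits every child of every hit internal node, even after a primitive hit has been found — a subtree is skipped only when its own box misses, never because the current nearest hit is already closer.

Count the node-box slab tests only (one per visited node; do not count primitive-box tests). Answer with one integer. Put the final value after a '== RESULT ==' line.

Walk:
N0 x:[12,48] y:[46/3,82/3] z:[43/3,79/3] -> hit [46/3,79/3], descend [15, 17]
  N15 x:[12,27] y:[46/3,27] z:[43/3,79/3] -> hit [46/3,79/3], descend [9, 38]
    N9 x:[12,27] y:[46/3,22] z:[43/3,59/3] -> hit [46/3,59/3], descend [7, 12]
      N7 x:[12,21] y:[46/3,20] z:[43/3,59/3] -> hit [46/3,59/3], descend [18, 28]
        N18 x:[12,20] y:[55/3,20] z:[44/3,59/3] -> hit [55/3,59/3], descend [3, 13]
          N3 x:[16,20] y:[56/3,19] z:[19,59/3] -> hit [19,19] leaf, test {P4@t=19}
          N13 x:[12,18] y:[55/3,20] z:[44/3,17] -> miss, prune
        N28 x:[18,21] y:[46/3,49/3] z:[43/3,55/3] -> miss, prune
      N12 x:[22,27] y:[18,22] z:[43/3,19] -> miss, prune
    N38 x:[14,27] y:[47/3,27] z:[22,79/3] -> hit [22,79/3], descend [6, 40]
      N6 x:[18,27] y:[24,27] z:[22,23] -> miss, prune
      N40 x:[14,21] y:[47/3,65/3] z:[71/3,79/3] -> miss, prune
  N17 x:[28,48] y:[16,82/3] z:[47/3,77/3] -> miss, prune

Summary -> nodes [0, 15, 9, 7, 18, 3, 13, 28, 12, 38, 6, 40, 17]; box-tests=13; leaf-entries=1; first=P4

== RESULT ==
13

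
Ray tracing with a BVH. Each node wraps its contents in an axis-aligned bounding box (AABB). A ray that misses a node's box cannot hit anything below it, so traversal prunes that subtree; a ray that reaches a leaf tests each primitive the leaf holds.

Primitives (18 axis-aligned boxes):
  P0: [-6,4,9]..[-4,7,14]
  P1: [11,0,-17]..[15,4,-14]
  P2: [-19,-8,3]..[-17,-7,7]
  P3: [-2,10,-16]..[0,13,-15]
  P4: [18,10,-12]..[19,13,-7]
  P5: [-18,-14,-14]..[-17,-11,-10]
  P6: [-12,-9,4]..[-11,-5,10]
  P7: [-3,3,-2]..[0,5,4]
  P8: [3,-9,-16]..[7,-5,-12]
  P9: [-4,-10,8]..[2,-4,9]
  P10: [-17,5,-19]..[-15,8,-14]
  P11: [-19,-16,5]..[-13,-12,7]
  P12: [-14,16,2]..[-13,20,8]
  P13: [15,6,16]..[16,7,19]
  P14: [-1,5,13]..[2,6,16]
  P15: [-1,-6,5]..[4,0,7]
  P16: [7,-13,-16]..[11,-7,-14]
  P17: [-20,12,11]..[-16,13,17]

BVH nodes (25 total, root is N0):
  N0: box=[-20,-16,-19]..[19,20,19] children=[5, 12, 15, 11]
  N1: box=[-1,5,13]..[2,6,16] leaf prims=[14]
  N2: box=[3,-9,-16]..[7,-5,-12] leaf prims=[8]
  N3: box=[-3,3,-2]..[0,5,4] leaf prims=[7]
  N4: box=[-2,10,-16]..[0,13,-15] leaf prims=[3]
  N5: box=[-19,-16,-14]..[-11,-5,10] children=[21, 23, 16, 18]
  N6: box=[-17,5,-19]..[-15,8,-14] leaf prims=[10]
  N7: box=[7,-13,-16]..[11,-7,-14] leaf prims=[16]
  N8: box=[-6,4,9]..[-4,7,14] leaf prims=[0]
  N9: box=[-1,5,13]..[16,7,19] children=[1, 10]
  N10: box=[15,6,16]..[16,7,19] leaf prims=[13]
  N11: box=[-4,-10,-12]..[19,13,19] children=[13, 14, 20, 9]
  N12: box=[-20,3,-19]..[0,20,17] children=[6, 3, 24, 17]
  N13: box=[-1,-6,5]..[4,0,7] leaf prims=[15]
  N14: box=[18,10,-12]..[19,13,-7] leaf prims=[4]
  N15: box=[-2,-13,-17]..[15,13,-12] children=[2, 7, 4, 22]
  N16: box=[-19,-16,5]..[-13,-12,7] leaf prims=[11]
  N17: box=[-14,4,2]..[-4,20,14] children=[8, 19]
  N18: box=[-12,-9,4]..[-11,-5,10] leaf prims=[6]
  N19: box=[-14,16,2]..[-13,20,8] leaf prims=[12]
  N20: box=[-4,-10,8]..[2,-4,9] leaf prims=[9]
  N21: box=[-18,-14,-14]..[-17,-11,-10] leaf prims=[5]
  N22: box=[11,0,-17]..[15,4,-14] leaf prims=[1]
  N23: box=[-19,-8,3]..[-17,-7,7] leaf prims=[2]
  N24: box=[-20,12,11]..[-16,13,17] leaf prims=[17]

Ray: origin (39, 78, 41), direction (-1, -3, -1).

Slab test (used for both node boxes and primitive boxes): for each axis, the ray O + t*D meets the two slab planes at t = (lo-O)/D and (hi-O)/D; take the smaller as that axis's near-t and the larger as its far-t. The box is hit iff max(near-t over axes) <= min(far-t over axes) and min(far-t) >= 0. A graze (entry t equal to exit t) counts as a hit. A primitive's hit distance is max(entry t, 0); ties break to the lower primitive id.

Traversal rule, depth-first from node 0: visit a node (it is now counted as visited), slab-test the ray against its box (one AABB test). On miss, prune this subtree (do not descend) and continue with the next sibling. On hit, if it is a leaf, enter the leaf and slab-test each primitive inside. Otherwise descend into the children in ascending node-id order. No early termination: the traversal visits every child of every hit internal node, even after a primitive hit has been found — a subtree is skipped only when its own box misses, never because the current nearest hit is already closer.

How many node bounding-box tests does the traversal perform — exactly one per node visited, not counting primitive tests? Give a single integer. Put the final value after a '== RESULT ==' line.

Trace the traversal:
N0 x:[20,59] y:[58/3,94/3] z:[22,60] -> hit [22,94/3], descend [5, 11, 12, 15]
  N5 x:[50,58] y:[83/3,94/3] z:[31,55] -> miss, prune
  N11 x:[20,43] y:[65/3,88/3] z:[22,53] -> hit [22,88/3], descend [9, 13, 14, 20]
    N9 x:[23,40] y:[71/3,73/3] z:[22,28] -> hit [71/3,73/3], descend [1, 10]
      N1 x:[37,40] y:[24,73/3] z:[25,28] -> miss, prune
      N10 x:[23,24] y:[71/3,24] z:[22,25] -> hit [71/3,24] leaf, test {P13@t=71/3}
    N13 x:[35,40] y:[26,28] z:[34,36] -> miss, prune
    N14 x:[20,21] y:[65/3,68/3] z:[48,53] -> miss, prune
    N20 x:[37,43] y:[82/3,88/3] z:[32,33] -> miss, prune
  N12 x:[39,59] y:[58/3,25] z:[24,60] -> miss, prune
  N15 x:[24,41] y:[65/3,91/3] z:[53,58] -> miss, prune

Summary -> nodes [0, 5, 11, 9, 1, 10, 13, 14, 20, 12, 15]; box-tests=11; leaf-entries=1; first=P13

== RESULT ==
11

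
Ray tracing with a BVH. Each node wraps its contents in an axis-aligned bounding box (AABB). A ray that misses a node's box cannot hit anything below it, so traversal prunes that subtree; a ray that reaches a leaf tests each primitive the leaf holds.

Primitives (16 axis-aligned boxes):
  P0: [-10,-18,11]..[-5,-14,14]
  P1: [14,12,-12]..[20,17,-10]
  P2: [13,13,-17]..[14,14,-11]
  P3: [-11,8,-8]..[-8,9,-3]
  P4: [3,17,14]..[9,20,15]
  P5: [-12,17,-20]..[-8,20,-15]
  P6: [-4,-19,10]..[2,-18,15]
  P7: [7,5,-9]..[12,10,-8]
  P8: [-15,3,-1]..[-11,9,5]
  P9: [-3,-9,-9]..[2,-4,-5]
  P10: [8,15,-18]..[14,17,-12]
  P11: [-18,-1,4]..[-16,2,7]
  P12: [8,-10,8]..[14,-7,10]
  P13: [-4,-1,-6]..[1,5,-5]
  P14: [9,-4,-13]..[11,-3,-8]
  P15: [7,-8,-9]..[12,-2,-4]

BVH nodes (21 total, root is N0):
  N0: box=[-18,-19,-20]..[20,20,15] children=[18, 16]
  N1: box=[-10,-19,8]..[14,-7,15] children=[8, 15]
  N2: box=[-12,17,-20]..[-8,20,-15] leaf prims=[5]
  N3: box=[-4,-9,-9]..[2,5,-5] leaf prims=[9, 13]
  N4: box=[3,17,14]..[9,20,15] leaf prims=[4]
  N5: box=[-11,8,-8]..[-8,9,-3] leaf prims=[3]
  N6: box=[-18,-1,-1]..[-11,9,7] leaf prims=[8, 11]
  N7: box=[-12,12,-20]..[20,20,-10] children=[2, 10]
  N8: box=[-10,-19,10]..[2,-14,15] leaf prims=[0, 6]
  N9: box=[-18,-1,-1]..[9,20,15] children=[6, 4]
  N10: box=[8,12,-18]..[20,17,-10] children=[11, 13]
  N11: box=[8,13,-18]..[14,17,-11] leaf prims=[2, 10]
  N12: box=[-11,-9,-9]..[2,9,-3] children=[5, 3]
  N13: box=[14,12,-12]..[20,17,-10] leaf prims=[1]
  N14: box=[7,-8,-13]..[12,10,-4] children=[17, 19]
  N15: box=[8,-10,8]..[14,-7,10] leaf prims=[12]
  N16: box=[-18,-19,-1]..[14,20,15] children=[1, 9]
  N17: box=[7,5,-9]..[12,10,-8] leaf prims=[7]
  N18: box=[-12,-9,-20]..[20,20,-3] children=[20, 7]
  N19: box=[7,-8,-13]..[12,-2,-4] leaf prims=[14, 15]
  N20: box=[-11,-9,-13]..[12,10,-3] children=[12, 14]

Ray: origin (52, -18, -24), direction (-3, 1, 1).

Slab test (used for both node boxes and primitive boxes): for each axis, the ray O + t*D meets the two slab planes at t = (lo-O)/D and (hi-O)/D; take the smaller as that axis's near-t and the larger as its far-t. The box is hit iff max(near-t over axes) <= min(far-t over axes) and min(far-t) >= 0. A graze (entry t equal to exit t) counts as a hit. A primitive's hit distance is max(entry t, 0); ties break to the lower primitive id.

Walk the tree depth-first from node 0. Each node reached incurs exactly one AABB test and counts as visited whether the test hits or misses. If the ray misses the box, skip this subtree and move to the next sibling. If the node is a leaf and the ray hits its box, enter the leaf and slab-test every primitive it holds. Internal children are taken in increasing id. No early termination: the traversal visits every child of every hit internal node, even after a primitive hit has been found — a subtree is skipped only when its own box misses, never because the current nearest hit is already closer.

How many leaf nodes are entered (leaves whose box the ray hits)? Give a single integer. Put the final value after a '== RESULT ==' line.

Trace the traversal:
N0 x:[32/3,70/3] y:[-1,38] z:[4,39] -> hit [32/3,70/3], descend [16, 18]
  N16 x:[38/3,70/3] y:[-1,38] z:[23,39] -> hit [23,70/3], descend [1, 9]
    N1 x:[38/3,62/3] y:[-1,11] z:[32,39] -> miss, prune
    N9 x:[43/3,70/3] y:[17,38] z:[23,39] -> hit [23,70/3], descend [4, 6]
      N4 x:[43/3,49/3] y:[35,38] z:[38,39] -> miss, prune
      N6 x:[21,70/3] y:[17,27] z:[23,31] -> hit [23,70/3] leaf, test {P8(miss), P11(miss)}
  N18 x:[32/3,64/3] y:[9,38] z:[4,21] -> hit [32/3,21], descend [7, 20]
    N7 x:[32/3,64/3] y:[30,38] z:[4,14] -> miss, prune
    N20 x:[40/3,21] y:[9,28] z:[11,21] -> hit [40/3,21], descend [12, 14]
      N12 x:[50/3,21] y:[9,27] z:[15,21] -> hit [50/3,21], descend [3, 5]
        N3 x:[50/3,56/3] y:[9,23] z:[15,19] -> hit [50/3,56/3] leaf, test {P9(miss), P13@t=18}
        N5 x:[20,21] y:[26,27] z:[16,21] -> miss, prune
      N14 x:[40/3,15] y:[10,28] z:[11,20] -> hit [40/3,15], descend [17, 19]
        N17 x:[40/3,15] y:[23,28] z:[15,16] -> miss, prune
        N19 x:[40/3,15] y:[10,16] z:[11,20] -> hit [40/3,15] leaf, test {P14@t=14, P15@t=15}

order=[0, 16, 1, 9, 4, 6, 18, 7, 20, 12, 3, 5, 14, 17, 19]  |boxes|=15  |leaves|=3  hit=P14

== RESULT ==
3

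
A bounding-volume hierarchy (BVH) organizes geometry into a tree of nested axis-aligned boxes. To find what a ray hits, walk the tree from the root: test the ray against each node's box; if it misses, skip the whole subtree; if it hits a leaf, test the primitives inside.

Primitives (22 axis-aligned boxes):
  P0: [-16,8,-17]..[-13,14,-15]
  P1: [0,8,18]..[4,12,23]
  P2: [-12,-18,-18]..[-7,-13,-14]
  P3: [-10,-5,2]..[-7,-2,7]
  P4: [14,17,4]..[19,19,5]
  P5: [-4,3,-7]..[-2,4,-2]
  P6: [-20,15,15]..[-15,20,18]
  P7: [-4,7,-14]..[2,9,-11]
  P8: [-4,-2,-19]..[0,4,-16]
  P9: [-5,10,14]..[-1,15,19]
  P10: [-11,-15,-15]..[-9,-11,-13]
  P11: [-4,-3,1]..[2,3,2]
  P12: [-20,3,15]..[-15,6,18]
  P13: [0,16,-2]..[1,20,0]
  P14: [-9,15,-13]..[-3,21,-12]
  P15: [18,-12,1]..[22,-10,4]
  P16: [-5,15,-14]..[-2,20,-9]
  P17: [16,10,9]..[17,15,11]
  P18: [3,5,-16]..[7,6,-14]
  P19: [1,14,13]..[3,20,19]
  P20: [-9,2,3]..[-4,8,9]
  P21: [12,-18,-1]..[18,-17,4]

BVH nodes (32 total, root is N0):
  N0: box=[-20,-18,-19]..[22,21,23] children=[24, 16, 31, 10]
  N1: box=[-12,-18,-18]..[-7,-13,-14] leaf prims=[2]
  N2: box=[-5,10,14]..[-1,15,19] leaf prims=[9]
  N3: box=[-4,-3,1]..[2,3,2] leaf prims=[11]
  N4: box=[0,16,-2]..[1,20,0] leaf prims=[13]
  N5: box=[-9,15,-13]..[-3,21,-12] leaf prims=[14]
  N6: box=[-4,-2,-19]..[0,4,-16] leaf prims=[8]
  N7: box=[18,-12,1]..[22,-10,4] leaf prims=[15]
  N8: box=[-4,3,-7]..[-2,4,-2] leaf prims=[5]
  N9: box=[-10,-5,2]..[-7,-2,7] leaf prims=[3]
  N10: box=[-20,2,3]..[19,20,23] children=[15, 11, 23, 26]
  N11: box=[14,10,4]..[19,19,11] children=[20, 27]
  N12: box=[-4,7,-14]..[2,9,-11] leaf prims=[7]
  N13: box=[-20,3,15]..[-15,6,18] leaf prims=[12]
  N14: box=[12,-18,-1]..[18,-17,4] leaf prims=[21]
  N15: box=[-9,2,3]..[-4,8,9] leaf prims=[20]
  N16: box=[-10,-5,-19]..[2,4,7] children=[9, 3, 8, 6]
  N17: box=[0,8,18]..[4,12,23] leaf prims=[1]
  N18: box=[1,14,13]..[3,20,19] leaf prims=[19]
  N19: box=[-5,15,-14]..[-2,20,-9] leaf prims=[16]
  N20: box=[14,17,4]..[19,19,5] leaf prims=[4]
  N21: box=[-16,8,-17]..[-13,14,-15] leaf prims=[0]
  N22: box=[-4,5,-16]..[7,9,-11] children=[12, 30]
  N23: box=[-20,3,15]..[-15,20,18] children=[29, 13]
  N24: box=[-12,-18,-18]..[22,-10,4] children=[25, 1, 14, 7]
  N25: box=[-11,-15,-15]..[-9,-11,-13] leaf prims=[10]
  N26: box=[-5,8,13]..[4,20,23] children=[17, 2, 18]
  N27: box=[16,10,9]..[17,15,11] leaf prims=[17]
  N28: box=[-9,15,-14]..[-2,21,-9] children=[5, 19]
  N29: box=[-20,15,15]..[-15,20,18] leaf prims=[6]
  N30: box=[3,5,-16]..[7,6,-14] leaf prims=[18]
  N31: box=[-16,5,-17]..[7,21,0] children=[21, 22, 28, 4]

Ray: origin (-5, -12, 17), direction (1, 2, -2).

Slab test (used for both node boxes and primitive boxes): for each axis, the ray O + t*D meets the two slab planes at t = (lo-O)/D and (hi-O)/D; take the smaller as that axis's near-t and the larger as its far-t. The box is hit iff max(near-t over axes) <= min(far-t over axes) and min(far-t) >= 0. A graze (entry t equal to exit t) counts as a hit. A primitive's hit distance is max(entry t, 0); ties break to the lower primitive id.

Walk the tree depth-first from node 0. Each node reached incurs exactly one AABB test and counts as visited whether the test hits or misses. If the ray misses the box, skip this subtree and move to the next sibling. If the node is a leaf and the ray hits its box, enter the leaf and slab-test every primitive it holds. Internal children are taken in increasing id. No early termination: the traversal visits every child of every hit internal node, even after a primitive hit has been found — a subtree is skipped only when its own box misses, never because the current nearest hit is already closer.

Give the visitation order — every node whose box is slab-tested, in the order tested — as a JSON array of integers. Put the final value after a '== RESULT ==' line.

Trace the traversal:
N0 x:[-15,27] y:[-3,33/2] z:[-3,18] -> hit [-3,33/2], descend [10, 16, 24, 31]
  N10 x:[-15,24] y:[7,16] z:[-3,7] -> hit [7,7], descend [11, 15, 23, 26]
    N11 x:[19,24] y:[11,31/2] z:[3,13/2] -> miss, prune
    N15 x:[-4,1] y:[7,10] z:[4,7] -> miss, prune
    N23 x:[-15,-10] y:[15/2,16] z:[-1/2,1] -> miss, prune
    N26 x:[0,9] y:[10,16] z:[-3,2] -> miss, prune
  N16 x:[-5,7] y:[7/2,8] z:[5,18] -> hit [5,7], descend [3, 6, 8, 9]
    N3 x:[1,7] y:[9/2,15/2] z:[15/2,8] -> miss, prune
    N6 x:[1,5] y:[5,8] z:[33/2,18] -> miss, prune
    N8 x:[1,3] y:[15/2,8] z:[19/2,12] -> miss, prune
    N9 x:[-5,-2] y:[7/2,5] z:[5,15/2] -> miss, prune
  N24 x:[-7,27] y:[-3,1] z:[13/2,35/2] -> miss, prune
  N31 x:[-11,12] y:[17/2,33/2] z:[17/2,17] -> hit [17/2,12], descend [4, 21, 22, 28]
    N4 x:[5,6] y:[14,16] z:[17/2,19/2] -> miss, prune
    N21 x:[-11,-8] y:[10,13] z:[16,17] -> miss, prune
    N22 x:[1,12] y:[17/2,21/2] z:[14,33/2] -> miss, prune
    N28 x:[-4,3] y:[27/2,33/2] z:[13,31/2] -> miss, prune

Visited [0, 10, 11, 15, 23, 26, 16, 3, 6, 8, 9, 24, 31, 4, 21, 22, 28]. Tests: 17 box, 0 leaf. Nearest: miss.

== RESULT ==
[0, 10, 11, 15, 23, 26, 16, 3, 6, 8, 9, 24, 31, 4, 21, 22, 28]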